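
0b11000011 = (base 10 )195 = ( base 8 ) 303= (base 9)236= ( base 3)21020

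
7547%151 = 148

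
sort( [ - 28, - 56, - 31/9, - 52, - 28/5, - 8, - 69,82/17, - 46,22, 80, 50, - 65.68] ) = [ - 69, - 65.68, - 56 , - 52, - 46, - 28, - 8, - 28/5 , -31/9,  82/17,22, 50,80 ] 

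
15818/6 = 7909/3 = 2636.33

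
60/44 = 15/11= 1.36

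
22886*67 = 1533362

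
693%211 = 60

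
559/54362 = 559/54362=0.01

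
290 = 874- 584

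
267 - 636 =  - 369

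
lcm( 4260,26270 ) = 157620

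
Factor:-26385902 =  - 2^1*1181^1*11171^1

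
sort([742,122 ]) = [122,742 ]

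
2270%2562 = 2270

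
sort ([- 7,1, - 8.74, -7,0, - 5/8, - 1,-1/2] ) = [-8.74,-7, - 7,  -  1 ,-5/8, - 1/2,0,  1]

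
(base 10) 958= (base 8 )1676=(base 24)1FM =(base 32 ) TU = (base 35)RD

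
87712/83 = 87712/83 = 1056.77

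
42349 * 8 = 338792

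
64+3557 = 3621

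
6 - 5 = 1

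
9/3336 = 3/1112 = 0.00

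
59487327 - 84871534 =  - 25384207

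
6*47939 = 287634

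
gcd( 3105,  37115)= 5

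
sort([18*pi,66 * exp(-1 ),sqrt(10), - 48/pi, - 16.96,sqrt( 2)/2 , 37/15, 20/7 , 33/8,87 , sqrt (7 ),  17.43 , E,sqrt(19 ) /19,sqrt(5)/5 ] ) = [ - 16.96, - 48/pi,sqrt(19)/19,sqrt(5)/5,sqrt(2 )/2,37/15, sqrt( 7 ),E,20/7,sqrt( 10 ),33/8,  17.43,66*exp( - 1),18 *pi,87] 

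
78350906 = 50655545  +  27695361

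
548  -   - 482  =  1030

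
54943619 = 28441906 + 26501713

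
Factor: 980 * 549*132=71018640 = 2^4 *3^3*5^1 * 7^2 *11^1*61^1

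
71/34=71/34= 2.09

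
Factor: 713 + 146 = 859^1 = 859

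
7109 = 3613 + 3496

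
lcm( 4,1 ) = 4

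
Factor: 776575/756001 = 5^2*29^( - 1)*131^( - 1)*199^( - 1) * 31063^1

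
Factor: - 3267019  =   -7^1*466717^1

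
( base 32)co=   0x198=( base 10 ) 408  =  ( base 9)503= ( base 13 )255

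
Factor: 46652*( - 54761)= - 2^2*7^1*107^1*109^1 * 7823^1 = - 2554710172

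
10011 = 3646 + 6365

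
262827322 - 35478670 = 227348652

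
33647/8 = 33647/8 = 4205.88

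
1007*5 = 5035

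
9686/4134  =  2 + 709/2067= 2.34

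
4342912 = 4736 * 917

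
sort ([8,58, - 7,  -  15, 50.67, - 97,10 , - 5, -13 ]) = [ - 97,-15,  -  13, -7,-5,8 , 10, 50.67,58] 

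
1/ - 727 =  - 1/727= -0.00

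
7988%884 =32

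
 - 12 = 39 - 51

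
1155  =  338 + 817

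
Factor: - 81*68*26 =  - 2^3*3^4*13^1 * 17^1 = - 143208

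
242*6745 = 1632290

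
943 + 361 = 1304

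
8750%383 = 324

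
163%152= 11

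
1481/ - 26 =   -  1481/26 = - 56.96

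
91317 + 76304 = 167621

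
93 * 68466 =6367338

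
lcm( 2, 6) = 6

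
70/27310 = 7/2731 = 0.00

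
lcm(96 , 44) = 1056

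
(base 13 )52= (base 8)103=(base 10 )67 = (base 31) 25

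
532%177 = 1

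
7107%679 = 317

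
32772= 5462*6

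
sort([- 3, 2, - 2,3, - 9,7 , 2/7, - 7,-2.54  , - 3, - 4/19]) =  [ - 9, - 7, - 3, - 3, - 2.54 , - 2,-4/19,2/7,  2, 3,7] 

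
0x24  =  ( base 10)36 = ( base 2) 100100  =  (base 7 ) 51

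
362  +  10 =372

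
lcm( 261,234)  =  6786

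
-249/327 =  - 83/109 = -0.76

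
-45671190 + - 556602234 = -602273424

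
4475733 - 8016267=-3540534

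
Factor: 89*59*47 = 47^1*59^1*89^1 =246797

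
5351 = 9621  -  4270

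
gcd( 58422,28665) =273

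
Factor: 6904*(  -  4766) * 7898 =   -  259879456672  =  -2^5*11^1*359^1*863^1*2383^1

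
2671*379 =1012309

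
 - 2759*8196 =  - 22612764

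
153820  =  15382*10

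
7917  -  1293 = 6624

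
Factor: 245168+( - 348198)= - 103030 =- 2^1 * 5^1 * 10303^1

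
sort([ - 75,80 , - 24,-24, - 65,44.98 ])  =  [ - 75, - 65,  -  24, - 24,44.98,80]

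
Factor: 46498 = 2^1*67^1*347^1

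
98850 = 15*6590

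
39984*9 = 359856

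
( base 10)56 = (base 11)51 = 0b111000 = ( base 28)20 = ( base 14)40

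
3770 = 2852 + 918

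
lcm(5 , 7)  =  35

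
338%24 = 2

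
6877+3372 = 10249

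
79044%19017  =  2976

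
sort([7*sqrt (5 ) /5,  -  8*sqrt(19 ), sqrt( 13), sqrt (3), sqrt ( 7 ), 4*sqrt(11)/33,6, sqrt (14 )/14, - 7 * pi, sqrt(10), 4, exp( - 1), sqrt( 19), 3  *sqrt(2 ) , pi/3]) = [ - 8 * sqrt( 19 ) , - 7*pi , sqrt(14)/14,exp( - 1), 4*sqrt (11 )/33, pi/3, sqrt (3), sqrt ( 7 ), 7*sqrt(5)/5,sqrt (10),  sqrt(  13), 4, 3*sqrt(2),sqrt (19 ), 6] 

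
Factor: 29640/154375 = 2^3 *3^1 * 5^ ( - 3) = 24/125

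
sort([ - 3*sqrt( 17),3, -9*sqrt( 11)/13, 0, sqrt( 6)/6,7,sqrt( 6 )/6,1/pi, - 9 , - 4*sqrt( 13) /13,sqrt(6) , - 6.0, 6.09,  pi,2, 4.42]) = [-3 * sqrt( 17), - 9, - 6.0, - 9*sqrt( 11)/13, - 4 *sqrt (13)/13, 0,1/pi,  sqrt( 6 ) /6,sqrt(6)/6, 2, sqrt(6), 3, pi, 4.42 , 6.09, 7]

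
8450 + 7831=16281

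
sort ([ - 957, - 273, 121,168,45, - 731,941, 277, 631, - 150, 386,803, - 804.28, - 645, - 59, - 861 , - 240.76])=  [ - 957, - 861, - 804.28, - 731,-645, - 273 ,-240.76 , - 150,  -  59, 45 , 121, 168, 277, 386, 631,803,941 ] 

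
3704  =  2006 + 1698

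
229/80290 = 229/80290 = 0.00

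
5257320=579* 9080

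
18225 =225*81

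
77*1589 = 122353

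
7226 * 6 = 43356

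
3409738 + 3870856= 7280594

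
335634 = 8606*39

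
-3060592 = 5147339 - 8207931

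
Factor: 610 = 2^1*5^1* 61^1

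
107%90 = 17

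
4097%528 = 401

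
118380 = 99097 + 19283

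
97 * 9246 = 896862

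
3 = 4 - 1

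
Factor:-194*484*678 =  - 63661488=- 2^4*3^1 * 11^2*97^1*113^1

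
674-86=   588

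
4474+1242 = 5716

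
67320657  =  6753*9969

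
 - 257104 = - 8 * 32138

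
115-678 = - 563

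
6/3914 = 3/1957 = 0.00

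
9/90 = 1/10  =  0.10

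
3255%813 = 3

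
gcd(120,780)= 60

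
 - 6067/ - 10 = 606 + 7/10 = 606.70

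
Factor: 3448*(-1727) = -2^3*11^1*157^1*431^1 = -5954696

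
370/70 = 5+ 2/7 = 5.29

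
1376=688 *2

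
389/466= 389/466 = 0.83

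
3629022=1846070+1782952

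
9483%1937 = 1735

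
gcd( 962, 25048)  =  2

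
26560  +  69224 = 95784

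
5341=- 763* ( - 7)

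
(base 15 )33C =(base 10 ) 732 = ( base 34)LI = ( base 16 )2dc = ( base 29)p7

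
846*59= 49914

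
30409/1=30409 = 30409.00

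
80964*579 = 46878156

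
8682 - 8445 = 237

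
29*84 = 2436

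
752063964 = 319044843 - -433019121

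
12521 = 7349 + 5172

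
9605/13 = 9605/13 = 738.85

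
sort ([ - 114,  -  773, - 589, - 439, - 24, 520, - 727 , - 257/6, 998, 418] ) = [ - 773, - 727 ,-589,-439, - 114, - 257/6, - 24,418, 520, 998]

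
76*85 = 6460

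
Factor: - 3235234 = - 2^1*43^1*37619^1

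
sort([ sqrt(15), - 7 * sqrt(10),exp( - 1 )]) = [ - 7*  sqrt(10), exp (  -  1), sqrt(15 )]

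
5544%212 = 32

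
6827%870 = 737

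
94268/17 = 5545 + 3/17=5545.18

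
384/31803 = 128/10601=0.01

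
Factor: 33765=3^1*5^1*2251^1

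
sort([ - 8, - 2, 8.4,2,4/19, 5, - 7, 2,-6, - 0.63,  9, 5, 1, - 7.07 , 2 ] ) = [-8, -7.07,  -  7,-6, - 2,-0.63,4/19,  1 , 2,  2, 2,5,5,  8.4,9] 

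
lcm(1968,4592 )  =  13776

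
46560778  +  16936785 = 63497563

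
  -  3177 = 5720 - 8897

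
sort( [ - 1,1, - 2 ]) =[ - 2, - 1, 1] 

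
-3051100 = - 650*4694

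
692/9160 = 173/2290 = 0.08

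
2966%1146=674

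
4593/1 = 4593=4593.00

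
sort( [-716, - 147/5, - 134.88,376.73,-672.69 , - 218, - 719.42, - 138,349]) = [ - 719.42, - 716, - 672.69,-218, - 138, - 134.88, - 147/5, 349, 376.73 ] 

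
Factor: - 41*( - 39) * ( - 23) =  - 3^1*13^1* 23^1*  41^1 = - 36777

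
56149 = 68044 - 11895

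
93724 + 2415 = 96139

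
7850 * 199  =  1562150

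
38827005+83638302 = 122465307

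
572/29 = 572/29 = 19.72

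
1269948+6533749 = 7803697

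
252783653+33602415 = 286386068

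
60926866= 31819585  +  29107281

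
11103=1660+9443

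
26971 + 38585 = 65556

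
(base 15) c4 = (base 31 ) 5T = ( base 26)72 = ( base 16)b8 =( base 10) 184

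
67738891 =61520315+6218576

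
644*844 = 543536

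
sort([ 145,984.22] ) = [ 145,984.22]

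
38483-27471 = 11012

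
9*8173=73557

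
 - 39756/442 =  - 90+12/221  =  - 89.95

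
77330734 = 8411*9194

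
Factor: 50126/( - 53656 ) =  - 71/76 = - 2^( - 2 )*  19^( - 1 )* 71^1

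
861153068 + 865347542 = 1726500610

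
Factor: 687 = 3^1* 229^1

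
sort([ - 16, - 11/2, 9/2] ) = [  -  16,-11/2, 9/2 ]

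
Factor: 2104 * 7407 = 15584328=2^3 * 3^2*263^1*823^1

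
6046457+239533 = 6285990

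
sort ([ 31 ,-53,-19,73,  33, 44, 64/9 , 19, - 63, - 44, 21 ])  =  [ - 63, - 53, - 44 ,-19 , 64/9,  19,21, 31, 33, 44,73 ] 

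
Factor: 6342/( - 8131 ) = - 2^1*3^1*7^1 * 47^( - 1)* 151^1* 173^(-1) 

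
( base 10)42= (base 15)2c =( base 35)17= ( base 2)101010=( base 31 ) 1b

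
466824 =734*636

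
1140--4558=5698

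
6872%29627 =6872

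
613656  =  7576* 81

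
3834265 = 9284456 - 5450191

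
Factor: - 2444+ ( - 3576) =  - 6020= - 2^2*5^1* 7^1 * 43^1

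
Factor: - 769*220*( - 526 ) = 2^3*5^1*11^1* 263^1*769^1= 88988680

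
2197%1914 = 283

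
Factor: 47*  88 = 4136 = 2^3*11^1*47^1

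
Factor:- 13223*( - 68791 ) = 7^1*1889^1*68791^1 =909623393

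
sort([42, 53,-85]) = [  -  85, 42 , 53] 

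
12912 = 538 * 24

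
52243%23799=4645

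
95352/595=160  +  152/595 =160.26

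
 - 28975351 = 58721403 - 87696754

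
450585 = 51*8835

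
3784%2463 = 1321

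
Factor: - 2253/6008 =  - 2^( - 3)*3^1 = - 3/8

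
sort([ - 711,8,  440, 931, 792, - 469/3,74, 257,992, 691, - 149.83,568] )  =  [ - 711, - 469/3 , - 149.83,  8, 74,257, 440, 568,691, 792, 931,992]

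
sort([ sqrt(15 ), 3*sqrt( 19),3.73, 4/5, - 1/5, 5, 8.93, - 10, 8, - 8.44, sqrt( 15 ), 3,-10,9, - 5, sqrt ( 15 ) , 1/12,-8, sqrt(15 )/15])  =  [ - 10, - 10, - 8.44, - 8, - 5, - 1/5,  1/12,sqrt ( 15 ) /15 , 4/5, 3,  3.73, sqrt(15) , sqrt(15 ), sqrt ( 15 ) , 5, 8 , 8.93,9,  3*sqrt( 19)] 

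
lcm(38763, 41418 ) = 3023514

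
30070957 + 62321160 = 92392117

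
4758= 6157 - 1399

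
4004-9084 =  - 5080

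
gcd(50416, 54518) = 2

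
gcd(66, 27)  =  3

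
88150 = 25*3526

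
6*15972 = 95832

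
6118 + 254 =6372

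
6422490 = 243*26430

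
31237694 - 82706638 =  - 51468944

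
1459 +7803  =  9262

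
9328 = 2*4664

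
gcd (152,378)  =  2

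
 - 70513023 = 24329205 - 94842228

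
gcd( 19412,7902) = 2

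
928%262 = 142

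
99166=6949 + 92217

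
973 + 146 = 1119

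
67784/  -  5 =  - 67784/5  =  - 13556.80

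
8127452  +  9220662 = 17348114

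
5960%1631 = 1067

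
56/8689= 56/8689= 0.01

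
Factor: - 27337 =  - 27337^1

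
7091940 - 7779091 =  - 687151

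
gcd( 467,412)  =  1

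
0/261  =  0  =  0.00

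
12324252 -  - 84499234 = 96823486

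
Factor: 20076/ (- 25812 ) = -7/9 = - 3^( - 2 )*7^1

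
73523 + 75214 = 148737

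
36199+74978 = 111177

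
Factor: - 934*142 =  -2^2 * 71^1*467^1 = - 132628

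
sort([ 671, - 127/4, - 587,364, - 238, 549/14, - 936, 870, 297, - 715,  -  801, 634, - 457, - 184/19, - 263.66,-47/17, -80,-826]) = [-936,-826,-801, - 715,-587, - 457,-263.66, - 238 , - 80, - 127/4, - 184/19, - 47/17,549/14, 297, 364, 634,671,  870]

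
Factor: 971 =971^1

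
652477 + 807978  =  1460455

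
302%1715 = 302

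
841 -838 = 3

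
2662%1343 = 1319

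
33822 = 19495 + 14327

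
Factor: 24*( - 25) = - 2^3*3^1*5^2 = - 600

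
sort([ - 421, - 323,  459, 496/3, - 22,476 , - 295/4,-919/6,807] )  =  [ - 421, - 323, - 919/6, - 295/4, - 22, 496/3, 459,476,807 ] 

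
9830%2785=1475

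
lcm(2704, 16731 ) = 267696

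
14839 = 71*209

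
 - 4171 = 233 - 4404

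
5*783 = 3915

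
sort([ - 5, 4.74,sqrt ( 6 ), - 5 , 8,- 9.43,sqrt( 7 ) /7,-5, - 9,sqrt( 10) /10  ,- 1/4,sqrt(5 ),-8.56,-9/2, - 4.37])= [ - 9.43, - 9, - 8.56, -5, -5, - 5, - 9/2,  -  4.37,- 1/4,sqrt( 10 ) /10, sqrt( 7 )/7, sqrt( 5 ),sqrt(6 ),4.74,8] 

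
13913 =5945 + 7968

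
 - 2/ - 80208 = 1/40104 = 0.00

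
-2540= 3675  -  6215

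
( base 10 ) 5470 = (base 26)82A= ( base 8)12536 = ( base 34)4OU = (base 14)1DCA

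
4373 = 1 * 4373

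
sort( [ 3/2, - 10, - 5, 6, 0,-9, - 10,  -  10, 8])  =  [-10, - 10, - 10, - 9, - 5, 0, 3/2, 6, 8]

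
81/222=27/74  =  0.36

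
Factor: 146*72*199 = 2091888 = 2^4*3^2*73^1*199^1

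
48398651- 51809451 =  - 3410800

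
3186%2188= 998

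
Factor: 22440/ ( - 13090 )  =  -12/7  =  - 2^2*3^1*7^(-1)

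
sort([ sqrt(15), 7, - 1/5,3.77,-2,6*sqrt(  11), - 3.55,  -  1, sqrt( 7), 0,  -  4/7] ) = [-3.55,  -  2, - 1,-4/7,-1/5,  0, sqrt( 7),  3.77, sqrt (15),7, 6 * sqrt(11) ] 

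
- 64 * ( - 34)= 2176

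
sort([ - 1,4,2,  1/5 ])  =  [  -  1,1/5,  2,4] 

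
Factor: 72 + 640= 712  =  2^3*89^1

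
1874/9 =208+2/9 = 208.22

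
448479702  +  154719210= 603198912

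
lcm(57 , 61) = 3477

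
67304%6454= 2764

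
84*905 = 76020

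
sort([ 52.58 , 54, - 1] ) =[  -  1, 52.58,54] 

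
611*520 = 317720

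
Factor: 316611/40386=2^( - 1)*3^1*53^(-1 )*277^1 = 831/106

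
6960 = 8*870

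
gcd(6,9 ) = 3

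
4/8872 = 1/2218 = 0.00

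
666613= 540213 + 126400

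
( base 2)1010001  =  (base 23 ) 3C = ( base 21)3i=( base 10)81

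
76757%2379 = 629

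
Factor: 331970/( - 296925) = -66394/59385 = - 2^1 * 3^ ( - 1 )*5^(-1 )*37^( - 1 )*89^1*107^( - 1 ) * 373^1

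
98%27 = 17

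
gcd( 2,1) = 1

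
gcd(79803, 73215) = 9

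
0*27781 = 0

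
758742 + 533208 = 1291950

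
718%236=10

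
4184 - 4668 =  - 484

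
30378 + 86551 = 116929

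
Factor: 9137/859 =859^( -1)*9137^1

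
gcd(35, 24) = 1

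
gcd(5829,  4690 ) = 67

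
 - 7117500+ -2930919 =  - 10048419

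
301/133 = 2 + 5/19  =  2.26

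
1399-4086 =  - 2687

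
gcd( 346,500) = 2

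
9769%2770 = 1459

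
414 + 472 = 886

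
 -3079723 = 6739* ( - 457 )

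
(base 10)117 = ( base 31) 3O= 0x75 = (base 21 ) 5C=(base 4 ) 1311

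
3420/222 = 15+15/37 =15.41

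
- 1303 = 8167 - 9470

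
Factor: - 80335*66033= - 5304761055 = - 3^2*5^1*11^1*23^1*29^1*16067^1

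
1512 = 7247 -5735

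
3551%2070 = 1481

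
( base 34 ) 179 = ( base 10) 1403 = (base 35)153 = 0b10101111011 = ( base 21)33h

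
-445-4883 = -5328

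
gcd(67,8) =1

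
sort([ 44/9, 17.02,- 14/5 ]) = [-14/5,44/9,  17.02 ]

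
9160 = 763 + 8397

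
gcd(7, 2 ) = 1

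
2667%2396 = 271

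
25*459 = 11475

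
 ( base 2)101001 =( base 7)56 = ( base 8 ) 51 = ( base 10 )41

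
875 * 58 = 50750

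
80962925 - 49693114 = 31269811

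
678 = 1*678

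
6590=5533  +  1057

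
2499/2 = 1249  +  1/2 = 1249.50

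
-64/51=-2  +  38/51 = - 1.25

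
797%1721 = 797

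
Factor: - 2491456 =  - 2^6*11^1 * 3539^1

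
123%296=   123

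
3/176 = 3/176= 0.02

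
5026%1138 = 474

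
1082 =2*541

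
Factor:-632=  - 2^3 *79^1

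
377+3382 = 3759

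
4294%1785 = 724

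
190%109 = 81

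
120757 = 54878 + 65879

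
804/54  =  14 + 8/9 = 14.89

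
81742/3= 27247+1/3= 27247.33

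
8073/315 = 897/35 = 25.63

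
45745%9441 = 7981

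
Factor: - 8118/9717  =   - 66/79= - 2^1*3^1 * 11^1 * 79^ ( -1)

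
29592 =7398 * 4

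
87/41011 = 87/41011 = 0.00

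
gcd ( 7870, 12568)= 2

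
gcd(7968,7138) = 166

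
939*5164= 4848996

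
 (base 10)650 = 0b1010001010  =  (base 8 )1212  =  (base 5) 10100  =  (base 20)1CA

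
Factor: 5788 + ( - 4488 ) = 2^2 * 5^2*13^1 = 1300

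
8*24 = 192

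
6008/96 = 751/12 = 62.58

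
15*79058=1185870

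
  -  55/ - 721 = 55/721=0.08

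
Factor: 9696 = 2^5*3^1 * 101^1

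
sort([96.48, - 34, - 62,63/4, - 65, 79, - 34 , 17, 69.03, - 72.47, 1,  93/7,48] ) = [ - 72.47, - 65, - 62, - 34, - 34,1,  93/7,63/4,17,48,69.03,79,96.48]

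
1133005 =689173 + 443832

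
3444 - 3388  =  56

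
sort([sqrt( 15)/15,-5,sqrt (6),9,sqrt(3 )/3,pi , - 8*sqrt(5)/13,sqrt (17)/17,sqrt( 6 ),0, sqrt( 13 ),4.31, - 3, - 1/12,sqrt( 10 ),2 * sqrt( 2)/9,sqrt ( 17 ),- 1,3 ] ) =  [ - 5, -3 , - 8*sqrt (5 ) /13, - 1, - 1/12,0, sqrt(17) /17,  sqrt( 15 )/15, 2 * sqrt( 2)/9,sqrt( 3)/3, sqrt (6),sqrt(  6),  3, pi , sqrt( 10 ), sqrt( 13 ),sqrt (17 ) , 4.31,9 ]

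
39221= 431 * 91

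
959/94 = 10 + 19/94  =  10.20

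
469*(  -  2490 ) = - 1167810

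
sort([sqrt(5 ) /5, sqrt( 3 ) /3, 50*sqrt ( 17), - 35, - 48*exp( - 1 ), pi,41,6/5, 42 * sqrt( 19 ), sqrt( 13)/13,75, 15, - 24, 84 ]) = [ - 35, - 24,  -  48  *exp(-1 ), sqrt ( 13 )/13, sqrt ( 5) /5,  sqrt(3 ) /3, 6/5, pi, 15,41 , 75, 84, 42 * sqrt( 19 ),50*sqrt(17 )]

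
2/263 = 2/263 = 0.01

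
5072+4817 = 9889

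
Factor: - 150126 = -2^1* 3^1*131^1*191^1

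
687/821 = 687/821 = 0.84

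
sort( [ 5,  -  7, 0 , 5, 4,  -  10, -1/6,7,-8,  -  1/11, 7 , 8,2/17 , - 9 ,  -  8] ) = [ - 10,-9, - 8, - 8, - 7, - 1/6, - 1/11,0, 2/17,4, 5, 5,  7, 7,8] 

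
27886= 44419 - 16533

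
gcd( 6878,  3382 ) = 38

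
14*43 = 602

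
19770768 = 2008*9846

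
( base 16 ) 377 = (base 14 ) 475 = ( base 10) 887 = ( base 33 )qt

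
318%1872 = 318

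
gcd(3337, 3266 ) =71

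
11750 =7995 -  - 3755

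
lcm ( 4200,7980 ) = 79800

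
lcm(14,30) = 210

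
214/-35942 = -1 + 17864/17971 = - 0.01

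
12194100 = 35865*340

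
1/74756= 1/74756 =0.00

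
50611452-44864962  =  5746490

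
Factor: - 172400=-2^4*5^2*431^1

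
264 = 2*132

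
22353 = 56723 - 34370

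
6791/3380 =6791/3380 = 2.01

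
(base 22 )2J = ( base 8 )77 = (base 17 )3C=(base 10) 63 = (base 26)2B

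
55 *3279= 180345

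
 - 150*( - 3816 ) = 572400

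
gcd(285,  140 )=5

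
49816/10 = 4981 + 3/5 = 4981.60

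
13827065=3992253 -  - 9834812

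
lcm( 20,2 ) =20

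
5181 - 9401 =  - 4220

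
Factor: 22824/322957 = 2^3*3^2*41^ ( - 1) *317^1 *7877^( - 1 ) 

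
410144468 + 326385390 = 736529858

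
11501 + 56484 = 67985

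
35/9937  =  35/9937 = 0.00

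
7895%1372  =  1035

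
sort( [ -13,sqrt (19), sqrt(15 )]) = [ - 13,sqrt(15) , sqrt(  19)]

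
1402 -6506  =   - 5104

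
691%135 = 16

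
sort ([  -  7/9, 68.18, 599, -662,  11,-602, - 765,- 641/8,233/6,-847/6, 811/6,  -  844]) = [-844,- 765,-662,  -  602, - 847/6,-641/8,  -  7/9,  11,233/6, 68.18,811/6 , 599]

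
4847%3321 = 1526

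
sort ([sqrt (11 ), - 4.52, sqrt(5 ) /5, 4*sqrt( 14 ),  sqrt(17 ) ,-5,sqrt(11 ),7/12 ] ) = [ - 5,- 4.52,sqrt(5 ) /5, 7/12, sqrt(11), sqrt(11),sqrt( 17 ),4*sqrt(14 )]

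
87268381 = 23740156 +63528225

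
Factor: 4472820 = 2^2*3^4*5^1 *11^1* 251^1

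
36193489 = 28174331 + 8019158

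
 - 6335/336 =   -  905/48= - 18.85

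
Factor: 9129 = 3^1*17^1 *179^1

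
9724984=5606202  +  4118782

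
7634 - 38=7596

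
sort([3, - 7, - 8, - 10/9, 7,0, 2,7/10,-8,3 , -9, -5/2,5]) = [ - 9, - 8 ,- 8, - 7, - 5/2, - 10/9,0,7/10,2,3,3 , 5,7] 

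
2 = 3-1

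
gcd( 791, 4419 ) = 1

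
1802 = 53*34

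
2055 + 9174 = 11229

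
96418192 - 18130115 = 78288077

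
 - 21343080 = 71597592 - 92940672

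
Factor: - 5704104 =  - 2^3*3^1*7^1*19^1*1787^1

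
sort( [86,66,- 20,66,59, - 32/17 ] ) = [ -20, - 32/17, 59, 66,66,86 ]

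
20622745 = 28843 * 715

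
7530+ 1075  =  8605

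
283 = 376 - 93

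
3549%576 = 93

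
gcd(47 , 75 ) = 1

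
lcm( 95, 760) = 760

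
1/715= 1/715= 0.00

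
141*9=1269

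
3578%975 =653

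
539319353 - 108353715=430965638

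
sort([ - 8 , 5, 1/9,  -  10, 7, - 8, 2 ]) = [ - 10, - 8,-8, 1/9, 2, 5,  7]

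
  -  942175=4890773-5832948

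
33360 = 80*417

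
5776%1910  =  46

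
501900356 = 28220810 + 473679546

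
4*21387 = 85548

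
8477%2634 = 575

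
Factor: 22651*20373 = 461468823=3^1*6791^1*22651^1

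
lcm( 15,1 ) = 15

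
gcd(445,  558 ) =1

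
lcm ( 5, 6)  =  30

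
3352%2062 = 1290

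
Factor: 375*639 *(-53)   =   - 3^3 * 5^3*53^1 * 71^1= -  12700125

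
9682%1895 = 207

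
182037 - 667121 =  - 485084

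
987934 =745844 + 242090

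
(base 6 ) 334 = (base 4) 2002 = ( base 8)202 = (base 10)130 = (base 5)1010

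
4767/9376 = 4767/9376 = 0.51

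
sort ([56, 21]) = [21,56]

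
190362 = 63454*3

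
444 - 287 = 157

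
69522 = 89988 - 20466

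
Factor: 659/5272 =2^ ( - 3) = 1/8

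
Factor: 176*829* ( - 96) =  - 14006784=- 2^9*3^1*11^1 * 829^1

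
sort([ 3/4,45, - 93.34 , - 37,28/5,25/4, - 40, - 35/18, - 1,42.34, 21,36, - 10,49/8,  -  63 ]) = [ -93.34, - 63,-40,-37, - 10, - 35/18,  -  1,3/4,28/5,49/8, 25/4,21,36,42.34 , 45] 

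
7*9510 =66570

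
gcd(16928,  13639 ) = 23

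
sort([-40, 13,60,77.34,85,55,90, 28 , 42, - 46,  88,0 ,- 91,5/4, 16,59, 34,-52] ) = [ - 91, - 52, - 46 , - 40, 0 , 5/4, 13, 16 , 28, 34,  42,55 , 59 , 60,  77.34 , 85 , 88 , 90]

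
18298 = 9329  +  8969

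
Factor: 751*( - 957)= -3^1*11^1*29^1*751^1 = - 718707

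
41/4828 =41/4828 =0.01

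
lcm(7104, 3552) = 7104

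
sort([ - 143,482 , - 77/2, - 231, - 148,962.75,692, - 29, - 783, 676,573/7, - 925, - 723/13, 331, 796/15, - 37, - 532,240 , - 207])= [ - 925, - 783, - 532,-231, - 207, - 148, - 143, - 723/13, - 77/2, - 37, - 29,796/15, 573/7,240,331,482, 676, 692,962.75] 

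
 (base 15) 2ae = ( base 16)266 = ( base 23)13G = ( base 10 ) 614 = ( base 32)J6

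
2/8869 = 2/8869 = 0.00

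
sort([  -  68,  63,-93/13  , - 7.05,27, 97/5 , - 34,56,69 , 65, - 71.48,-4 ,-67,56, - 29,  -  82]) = [  -  82, - 71.48, - 68,  -  67, - 34, - 29,  -  93/13, - 7.05, - 4, 97/5,27, 56,56, 63,65,69] 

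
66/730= 33/365 = 0.09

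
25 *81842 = 2046050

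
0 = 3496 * 0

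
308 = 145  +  163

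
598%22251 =598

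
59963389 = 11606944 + 48356445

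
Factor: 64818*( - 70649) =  - 2^1*3^2* 13^1*31^1*43^1*53^1*277^1 = - 4579326882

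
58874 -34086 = 24788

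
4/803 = 4/803 =0.00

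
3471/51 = 1157/17 = 68.06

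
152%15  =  2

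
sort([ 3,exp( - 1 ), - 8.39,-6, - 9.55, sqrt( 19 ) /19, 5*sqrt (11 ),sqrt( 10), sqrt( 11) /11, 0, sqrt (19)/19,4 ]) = [ - 9.55, - 8.39,-6,0,sqrt(19)/19 , sqrt( 19)/19,sqrt( 11)/11, exp( - 1 ),3, sqrt( 10), 4, 5*sqrt( 11) ]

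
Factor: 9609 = 3^1*3203^1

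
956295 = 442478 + 513817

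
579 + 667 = 1246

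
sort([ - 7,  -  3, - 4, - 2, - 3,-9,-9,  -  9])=[ - 9, - 9, - 9,  -  7, - 4, - 3, - 3, - 2]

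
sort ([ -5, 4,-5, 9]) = [ - 5,  -  5, 4,9]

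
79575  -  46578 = 32997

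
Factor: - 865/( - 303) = 3^( - 1 )*5^1 * 101^( - 1)*173^1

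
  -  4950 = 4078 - 9028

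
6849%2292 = 2265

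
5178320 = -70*(-73976) 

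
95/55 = 19/11 = 1.73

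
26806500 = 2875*9324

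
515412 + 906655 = 1422067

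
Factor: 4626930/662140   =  2^(-1 )*3^1*7^1*11^1*2003^1*33107^( - 1 ) = 462693/66214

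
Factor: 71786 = 2^1*11^1*13^1*251^1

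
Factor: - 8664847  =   - 8664847^1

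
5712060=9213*620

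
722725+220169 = 942894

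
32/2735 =32/2735 = 0.01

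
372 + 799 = 1171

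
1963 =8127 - 6164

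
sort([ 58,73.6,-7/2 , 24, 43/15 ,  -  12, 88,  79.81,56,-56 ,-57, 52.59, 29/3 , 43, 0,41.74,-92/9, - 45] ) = [  -  57 , -56,-45,-12,  -  92/9,-7/2, 0,  43/15,29/3 , 24,41.74, 43, 52.59, 56, 58, 73.6, 79.81  ,  88]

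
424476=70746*6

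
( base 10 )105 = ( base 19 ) 5a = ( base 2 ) 1101001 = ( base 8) 151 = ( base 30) 3F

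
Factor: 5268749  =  29^1*97^1*1873^1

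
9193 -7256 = 1937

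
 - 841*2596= - 2183236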